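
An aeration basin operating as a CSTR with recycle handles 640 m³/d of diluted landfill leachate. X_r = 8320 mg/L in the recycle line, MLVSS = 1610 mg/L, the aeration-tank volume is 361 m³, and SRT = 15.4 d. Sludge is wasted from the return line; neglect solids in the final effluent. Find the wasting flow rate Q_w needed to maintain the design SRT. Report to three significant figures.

θ_c = V·X/(Q_w·X_r) when wasting from the recycle, so Q_w = V·X/(θ_c·X_r) = 361.0 × 1610 / (15.4 × 8320) = 4.536 m³/d.

Q_w ≈ 4.54 m³/d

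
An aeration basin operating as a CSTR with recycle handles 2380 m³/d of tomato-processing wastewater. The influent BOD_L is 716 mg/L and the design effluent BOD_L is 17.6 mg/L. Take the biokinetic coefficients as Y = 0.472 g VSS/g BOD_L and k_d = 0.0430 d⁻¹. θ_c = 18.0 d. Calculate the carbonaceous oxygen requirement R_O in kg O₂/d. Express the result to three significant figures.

R_O ≈ 1030 kg O₂/d

The observed yield is Y_obs = Y/(1 + k_d·θ_c) = 0.472 / (1 + 0.0430 × 18.0) = 0.472 / 1.774 = 0.2661 g VSS per g BOD_L removed.
Substrate removed = Q·(S₀ − S) = 2380 m³/d × (716 − 17.6) g/m³ = 1.66×10^6 g/d = 1662 kg/d.
Biomass synthesised: P_X = Y_obs × 1662 = 442.3 kg VSS/d.
R_O = Q·(S₀ − S) − 1.42·P_X = 1662 − 1.42 × 442.3 = 1034 kg O₂/d.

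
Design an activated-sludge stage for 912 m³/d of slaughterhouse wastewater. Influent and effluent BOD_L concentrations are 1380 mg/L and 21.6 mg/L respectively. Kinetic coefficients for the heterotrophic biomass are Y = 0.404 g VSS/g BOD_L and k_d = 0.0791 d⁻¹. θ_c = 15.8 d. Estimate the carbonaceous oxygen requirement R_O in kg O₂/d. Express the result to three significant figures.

R_O ≈ 923 kg O₂/d

Y_obs = Y / (1 + k_d θ_c) = 0.404 / (1 + 0.0791 × 15.8) = 0.404 / 2.250 = 0.1796.
Q·(S₀ − S) = 912 × (1380 − 21.6) × 10⁻³ = 1239 kg/d removed.
Net sludge production P_X = 0.1796 × 1239 = 222.5 kg VSS/d.
R_O = Q·(S₀ − S) − 1.42·P_X = 1239 − 1.42 × 222.5 = 923.0 kg O₂/d.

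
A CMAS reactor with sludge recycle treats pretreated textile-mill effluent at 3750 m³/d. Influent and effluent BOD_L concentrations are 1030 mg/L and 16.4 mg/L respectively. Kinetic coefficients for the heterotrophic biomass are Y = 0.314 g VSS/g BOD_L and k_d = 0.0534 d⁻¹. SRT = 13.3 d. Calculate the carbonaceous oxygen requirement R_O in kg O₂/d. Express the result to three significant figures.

Correct the yield for decay: Y_obs = Y/(1 + k_d θ_c) = 0.314 / (1 + 0.0534 × 13.3) = 0.314 / 1.710 = 0.1836.
Q·(S₀ − S) = 3750 × (1030 − 16.4) × 10⁻³ = 3801 kg/d removed.
Net sludge production P_X = 0.1836 × 3801 = 697.9 kg VSS/d.
R_O = Q·ΔS − 1.42 P_X = 3801 − 991.0 = 2810 kg O₂/d.

R_O ≈ 2810 kg O₂/d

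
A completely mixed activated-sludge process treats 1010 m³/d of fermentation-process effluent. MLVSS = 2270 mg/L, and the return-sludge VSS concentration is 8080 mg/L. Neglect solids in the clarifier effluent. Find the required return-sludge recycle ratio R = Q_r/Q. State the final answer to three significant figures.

Solids balance on the clarifier gives (1+R)X = R·X_r, so R = X/(X_r − X) = 2270 / (8080 − 2270) = 0.3907.

R ≈ 0.391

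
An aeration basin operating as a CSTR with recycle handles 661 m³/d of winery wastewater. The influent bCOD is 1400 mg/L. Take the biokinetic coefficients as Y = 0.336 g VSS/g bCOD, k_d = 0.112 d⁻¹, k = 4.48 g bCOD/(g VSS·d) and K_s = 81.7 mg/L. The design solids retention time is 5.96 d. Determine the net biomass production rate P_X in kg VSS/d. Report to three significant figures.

P_X ≈ 184 kg VSS/d

From the Monod/SRT balance for a CMAS, S = K_s·(1+k_d θ_c)/[θ_c·(Y k − k_d) − 1] = 81.7 × (1 + 0.112 × 5.96) / [5.96 × (0.336 × 4.48 − 0.112) − 1] = 136.2 / 7.304 = 18.65 mg/L.
Observed yield with endogenous decay: Y_obs = Y / (1 + k_d·θ_c) = 0.336 / (1 + 0.112 × 5.96) = 0.336 / 1.668 = 0.2015 g VSS/g bCOD.
Q·(S₀ − S) = 661 × (1400 − 18.7) × 10⁻³ = 913.0 kg/d removed.
P_X = Y_obs · Q(S₀ − S) = 0.2015 × 913.0 = 184.0 kg VSS/d.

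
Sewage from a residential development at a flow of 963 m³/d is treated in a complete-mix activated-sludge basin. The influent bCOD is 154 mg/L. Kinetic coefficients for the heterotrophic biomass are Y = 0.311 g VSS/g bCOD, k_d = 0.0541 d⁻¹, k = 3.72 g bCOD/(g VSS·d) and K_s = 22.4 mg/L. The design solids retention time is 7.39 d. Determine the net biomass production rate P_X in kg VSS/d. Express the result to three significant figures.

P_X ≈ 32.0 kg VSS/d

From the Monod/SRT balance for a CMAS, S = K_s·(1+k_d θ_c)/[θ_c·(Y k − k_d) − 1] = 22.4 × (1 + 0.0541 × 7.39) / [7.39 × (0.311 × 3.72 − 0.0541) − 1] = 31.36 / 7.150 = 4.385 mg/L.
Y_obs = Y / (1 + k_d θ_c) = 0.311 / (1 + 0.0541 × 7.39) = 0.311 / 1.400 = 0.2222.
ΔS = 154 − 4.39 = 149.6 mg/L, so the substrate removal rate is 963 × 149.6/1000 = 144.1 kg bCOD/d.
Biomass produced: P_X = Y_obs·Q·ΔS = 0.2222 × 144.1 ≈ 32.01 kg VSS/d.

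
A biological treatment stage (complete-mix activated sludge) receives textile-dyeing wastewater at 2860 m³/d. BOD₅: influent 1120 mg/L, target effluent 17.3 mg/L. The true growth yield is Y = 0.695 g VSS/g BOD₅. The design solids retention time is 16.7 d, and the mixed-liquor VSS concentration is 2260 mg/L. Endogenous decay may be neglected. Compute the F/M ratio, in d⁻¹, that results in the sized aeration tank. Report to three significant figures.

F/M ≈ 0.0875 d⁻¹

V·X = Y·Q·ΔS·θ_c gives V = 0.695 × 2860 × (1120 − 17.3) × 16.7 / 2260 = 16196 m³.
Food-to-microorganism ratio F/M = Q S₀ / (V X) = 2860 × 1120 / (16196 × 2260) = 0.08751 d⁻¹.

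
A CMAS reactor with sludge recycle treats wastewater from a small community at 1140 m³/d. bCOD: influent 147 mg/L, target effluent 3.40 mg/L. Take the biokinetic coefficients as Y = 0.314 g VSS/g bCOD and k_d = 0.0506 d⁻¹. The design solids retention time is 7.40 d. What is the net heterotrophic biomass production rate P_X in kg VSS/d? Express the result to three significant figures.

P_X ≈ 37.4 kg VSS/d

Correct the yield for decay: Y_obs = Y/(1 + k_d θ_c) = 0.314 / (1 + 0.0506 × 7.40) = 0.314 / 1.374 = 0.2285.
Mass of bCOD removed per day: Q(S₀ − S) = 1140 × 143.6 g/m³ = 163.7 kg/d.
Net biomass production P_X = Y_obs × Q·(S₀ − S) = 0.2285 × 163.7 = 37.40 kg VSS/d.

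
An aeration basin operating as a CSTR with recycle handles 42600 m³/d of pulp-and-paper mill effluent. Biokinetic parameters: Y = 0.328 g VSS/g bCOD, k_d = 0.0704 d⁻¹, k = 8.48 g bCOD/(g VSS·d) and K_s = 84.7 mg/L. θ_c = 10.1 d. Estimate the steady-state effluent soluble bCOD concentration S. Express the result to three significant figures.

From the Monod/SRT balance for a CMAS, S = K_s·(1+k_d θ_c)/[θ_c·(Y k − k_d) − 1] = 84.7 × (1 + 0.0704 × 10.1) / [10.1 × (0.328 × 8.48 − 0.0704) − 1] = 144.9 / 26.38 = 5.493 mg/L.

S ≈ 5.49 mg/L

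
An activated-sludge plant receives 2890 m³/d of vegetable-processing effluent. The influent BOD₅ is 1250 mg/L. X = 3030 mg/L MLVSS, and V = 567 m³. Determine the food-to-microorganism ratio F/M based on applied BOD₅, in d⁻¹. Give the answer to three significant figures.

F/M = applied load / biomass = Q·S₀/(V·X) = 2890 × 1250 / (567.0 × 3030) = 2.103 d⁻¹.

F/M ≈ 2.10 d⁻¹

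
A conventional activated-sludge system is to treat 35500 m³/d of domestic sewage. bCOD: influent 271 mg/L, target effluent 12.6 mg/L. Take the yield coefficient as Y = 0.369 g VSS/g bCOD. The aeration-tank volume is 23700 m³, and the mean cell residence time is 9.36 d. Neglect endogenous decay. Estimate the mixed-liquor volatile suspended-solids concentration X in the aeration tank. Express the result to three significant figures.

X = Y·Q·ΔS·θ_c / V = 0.369 × 35500 × (271 − 12.6) × 9.36 / 23700 = 1337 mg/L.

X ≈ 1340 mg/L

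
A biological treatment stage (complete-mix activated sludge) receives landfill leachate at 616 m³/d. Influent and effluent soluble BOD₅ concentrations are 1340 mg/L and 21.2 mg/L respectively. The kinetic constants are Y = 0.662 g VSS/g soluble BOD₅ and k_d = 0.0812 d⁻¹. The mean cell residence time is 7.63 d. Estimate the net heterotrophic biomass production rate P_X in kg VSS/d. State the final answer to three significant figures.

P_X ≈ 332 kg VSS/d

Y_obs = Y / (1 + k_d θ_c) = 0.662 / (1 + 0.0812 × 7.63) = 0.662 / 1.620 = 0.4088.
Q·(S₀ − S) = 616 × (1340 − 21.2) × 10⁻³ = 812.4 kg/d removed.
So the net sludge growth is P_X = 0.4088 × 812.4 = 332.1 kg VSS/d.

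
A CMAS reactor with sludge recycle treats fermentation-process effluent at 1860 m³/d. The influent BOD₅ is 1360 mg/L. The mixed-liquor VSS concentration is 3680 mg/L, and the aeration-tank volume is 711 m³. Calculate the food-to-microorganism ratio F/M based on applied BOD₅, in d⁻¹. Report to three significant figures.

F/M ≈ 0.967 d⁻¹

F/M = Q·S₀ / (V·X) = 1860 × 1360 / (711.0 × 3680) = 0.9668 g BOD₅·(g VSS·d)⁻¹.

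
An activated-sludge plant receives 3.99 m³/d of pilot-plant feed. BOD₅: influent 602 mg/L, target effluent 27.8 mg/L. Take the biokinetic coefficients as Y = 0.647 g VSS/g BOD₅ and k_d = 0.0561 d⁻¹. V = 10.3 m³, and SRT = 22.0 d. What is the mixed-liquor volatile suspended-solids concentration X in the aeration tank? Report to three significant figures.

X ≈ 1420 mg/L

X = Y·Q·ΔS·θ_c / [V·(1 + k_d θ_c)] = 0.647 × 3.99 × (602 − 27.8) × 22.0 / [10.3 × (1 + 0.0561 × 22.0)] = 1417 mg/L.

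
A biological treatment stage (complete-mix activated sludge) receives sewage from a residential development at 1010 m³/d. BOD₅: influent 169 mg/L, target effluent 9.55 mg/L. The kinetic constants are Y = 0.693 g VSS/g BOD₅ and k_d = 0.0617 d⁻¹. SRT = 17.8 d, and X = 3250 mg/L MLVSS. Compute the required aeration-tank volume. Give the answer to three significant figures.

V ≈ 291 m³

From the SRT design equation V = Y Q (S₀−S) θ_c / [X (1 + k_d θ_c)] = 0.693 × 1010 × (169 − 9.55) × 17.8 / [3250 × (1 + 0.0617 × 17.8)] = 1.99×10^6 / 6819 = 291.3 m³.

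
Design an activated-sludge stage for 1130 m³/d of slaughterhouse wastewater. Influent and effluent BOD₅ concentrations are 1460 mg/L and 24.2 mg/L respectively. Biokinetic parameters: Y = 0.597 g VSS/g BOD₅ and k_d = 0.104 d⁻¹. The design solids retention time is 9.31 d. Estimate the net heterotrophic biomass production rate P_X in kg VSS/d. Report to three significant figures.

The observed yield is Y_obs = Y/(1 + k_d·θ_c) = 0.597 / (1 + 0.104 × 9.31) = 0.597 / 1.968 = 0.3033 g VSS per g BOD₅ removed.
Q·(S₀ − S) = 1130 × (1460 − 24.2) × 10⁻³ = 1622 kg/d removed.
So the net sludge growth is P_X = 0.3033 × 1622 = 492.1 kg VSS/d.

P_X ≈ 492 kg VSS/d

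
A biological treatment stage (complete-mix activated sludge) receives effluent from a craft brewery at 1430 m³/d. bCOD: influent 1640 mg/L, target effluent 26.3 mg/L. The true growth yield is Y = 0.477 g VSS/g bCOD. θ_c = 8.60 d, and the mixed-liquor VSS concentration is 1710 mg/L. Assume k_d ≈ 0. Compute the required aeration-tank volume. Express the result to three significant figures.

V·X = Y·Q·ΔS·θ_c gives V = 0.477 × 1430 × (1640 − 26.3) × 8.60 / 1710 = 5536 m³.

V ≈ 5540 m³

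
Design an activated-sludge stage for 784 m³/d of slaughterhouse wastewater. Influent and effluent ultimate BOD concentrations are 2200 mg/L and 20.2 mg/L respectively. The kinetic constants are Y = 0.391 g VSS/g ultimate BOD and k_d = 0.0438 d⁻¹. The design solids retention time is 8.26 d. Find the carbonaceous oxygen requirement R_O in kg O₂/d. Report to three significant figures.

Correct the yield for decay: Y_obs = Y/(1 + k_d θ_c) = 0.391 / (1 + 0.0438 × 8.26) = 0.391 / 1.362 = 0.2871.
Q·(S₀ − S) = 784 × (2200 − 20.2) × 10⁻³ = 1709 kg/d removed.
P_X = Y_obs·Q·(S₀ − S) = 0.2871 × 1709 = 490.7 kg VSS/d.
R_O = Q·(S₀ − S) − 1.42·P_X = 1709 − 1.42 × 490.7 = 1012 kg O₂/d.

R_O ≈ 1010 kg O₂/d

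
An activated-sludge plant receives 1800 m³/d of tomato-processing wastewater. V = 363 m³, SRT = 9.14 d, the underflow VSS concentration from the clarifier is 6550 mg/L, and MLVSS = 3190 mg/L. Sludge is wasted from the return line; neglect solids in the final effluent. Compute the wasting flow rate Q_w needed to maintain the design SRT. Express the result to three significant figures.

Wasting from the return line (neglecting effluent solids): Q_w = V·X / (θ_c·X_r) = 363.0 × 3190 / (9.14 × 6550) = 19.34 m³/d.

Q_w ≈ 19.3 m³/d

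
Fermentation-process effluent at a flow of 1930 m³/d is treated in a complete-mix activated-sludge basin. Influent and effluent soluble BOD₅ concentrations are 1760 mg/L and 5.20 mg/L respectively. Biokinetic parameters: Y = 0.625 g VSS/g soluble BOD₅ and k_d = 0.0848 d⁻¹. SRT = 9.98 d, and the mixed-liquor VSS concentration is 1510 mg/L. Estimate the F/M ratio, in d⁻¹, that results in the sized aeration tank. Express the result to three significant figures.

F/M ≈ 0.297 d⁻¹

Rearranging the biomass balance for a CMAS with decay, V = Y·Q·ΔS·θ_c / [X·(1+k_d θ_c)] = 0.625 × 1930 × (1760 − 5.20) × 9.98 / [1510 × (1 + 0.0848 × 9.98)] = 2.11×10^7 / 2788 = 7577 m³.
Food-to-microorganism ratio F/M = Q S₀ / (V X) = 1930 × 1760 / (7577 × 1510) = 0.2969 d⁻¹.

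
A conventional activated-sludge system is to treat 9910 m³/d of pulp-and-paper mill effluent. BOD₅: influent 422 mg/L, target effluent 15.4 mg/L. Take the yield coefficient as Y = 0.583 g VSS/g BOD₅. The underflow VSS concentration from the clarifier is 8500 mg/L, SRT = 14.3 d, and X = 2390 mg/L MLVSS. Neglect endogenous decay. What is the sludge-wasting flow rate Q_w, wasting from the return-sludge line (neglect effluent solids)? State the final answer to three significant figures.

Biomass mass balance (decay neglected): V·X = Y·Q·(S₀ − S)·θ_c, so V = 0.583 × 9910 × (422 − 15.4) × 14.3 / 2390 = 14056 m³.
θ_c = V·X/(Q_w·X_r) when wasting from the recycle, so Q_w = V·X/(θ_c·X_r) = 14056 × 2390 / (14.3 × 8500) = 276.4 m³/d.

Q_w ≈ 276 m³/d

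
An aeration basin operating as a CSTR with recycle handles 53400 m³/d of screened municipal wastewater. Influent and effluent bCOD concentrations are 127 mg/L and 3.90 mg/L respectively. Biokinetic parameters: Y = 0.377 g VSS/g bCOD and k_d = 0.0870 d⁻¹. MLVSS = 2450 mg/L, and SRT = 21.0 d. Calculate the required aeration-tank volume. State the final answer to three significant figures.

V ≈ 7510 m³

From the SRT design equation V = Y Q (S₀−S) θ_c / [X (1 + k_d θ_c)] = 0.377 × 53400 × (127 − 3.90) × 21.0 / [2450 × (1 + 0.0870 × 21.0)] = 5.2×10^7 / 6926 = 7514 m³.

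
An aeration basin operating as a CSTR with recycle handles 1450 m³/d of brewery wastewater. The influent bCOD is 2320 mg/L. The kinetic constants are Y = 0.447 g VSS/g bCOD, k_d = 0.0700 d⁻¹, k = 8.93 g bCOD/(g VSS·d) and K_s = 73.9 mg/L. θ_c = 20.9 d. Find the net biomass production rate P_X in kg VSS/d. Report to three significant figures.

Effluent substrate depends only on kinetics and SRT: S = K_s(1 + k_d θ_c) / [θ_c(Yk − k_d) − 1] = 73.9 × (1 + 0.0700 × 20.9) / [20.9 × (0.447 × 8.93 − 0.0700) − 1] = 182.0 / 80.96 = 2.248 mg/L.
Correct the yield for decay: Y_obs = Y/(1 + k_d θ_c) = 0.447 / (1 + 0.0700 × 20.9) = 0.447 / 2.463 = 0.1815.
Q·(S₀ − S) = 1450 × (2320 − 2.25) × 10⁻³ = 3361 kg/d removed.
Biomass produced: P_X = Y_obs·Q·ΔS = 0.1815 × 3361 ≈ 609.9 kg VSS/d.

P_X ≈ 610 kg VSS/d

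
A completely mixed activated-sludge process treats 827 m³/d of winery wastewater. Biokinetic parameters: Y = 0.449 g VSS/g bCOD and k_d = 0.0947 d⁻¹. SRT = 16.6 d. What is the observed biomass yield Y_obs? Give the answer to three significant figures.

Y_obs = Y / (1 + k_d θ_c) = 0.449 / (1 + 0.0947 × 16.6) = 0.449 / 2.572 = 0.1746.

Y_obs ≈ 0.175 g VSS/g bCOD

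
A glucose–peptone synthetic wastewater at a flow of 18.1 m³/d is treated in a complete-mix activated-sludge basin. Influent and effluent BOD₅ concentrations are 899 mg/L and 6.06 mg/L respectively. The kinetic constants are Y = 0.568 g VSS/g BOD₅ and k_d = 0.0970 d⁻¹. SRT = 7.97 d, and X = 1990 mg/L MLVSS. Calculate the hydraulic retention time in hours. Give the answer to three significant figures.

τ ≈ 27.5 h

From the SRT design equation V = Y Q (S₀−S) θ_c / [X (1 + k_d θ_c)] = 0.568 × 18.1 × (899 − 6.06) × 7.97 / [1990 × (1 + 0.0970 × 7.97)] = 7.32×10^4 / 3528 = 20.74 m³.
Hydraulic retention time τ = V/Q = 20.74 / 18.1 = 1.146 d = 27.50 h.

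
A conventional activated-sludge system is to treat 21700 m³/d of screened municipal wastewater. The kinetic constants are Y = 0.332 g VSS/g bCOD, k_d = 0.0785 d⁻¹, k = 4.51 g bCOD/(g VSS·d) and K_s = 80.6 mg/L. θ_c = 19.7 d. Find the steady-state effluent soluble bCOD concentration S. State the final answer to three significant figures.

Effluent substrate depends only on kinetics and SRT: S = K_s(1 + k_d θ_c) / [θ_c(Yk − k_d) − 1] = 80.6 × (1 + 0.0785 × 19.7) / [19.7 × (0.332 × 4.51 − 0.0785) − 1] = 205.2 / 26.95 = 7.616 mg/L.

S ≈ 7.62 mg/L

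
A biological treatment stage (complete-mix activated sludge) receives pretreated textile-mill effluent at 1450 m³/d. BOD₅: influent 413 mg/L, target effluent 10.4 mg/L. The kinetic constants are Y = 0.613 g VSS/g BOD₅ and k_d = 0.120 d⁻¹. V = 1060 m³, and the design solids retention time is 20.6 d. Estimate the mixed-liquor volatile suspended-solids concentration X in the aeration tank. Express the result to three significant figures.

Solving the biomass balance for X: X = Y Q (S₀−S) θ_c / [V (1+k_d θ_c)] = 0.613 × 1450 × (413 − 10.4) × 20.6 / [1060 × (1 + 0.120 × 20.6)] = 2003 mg/L.

X ≈ 2000 mg/L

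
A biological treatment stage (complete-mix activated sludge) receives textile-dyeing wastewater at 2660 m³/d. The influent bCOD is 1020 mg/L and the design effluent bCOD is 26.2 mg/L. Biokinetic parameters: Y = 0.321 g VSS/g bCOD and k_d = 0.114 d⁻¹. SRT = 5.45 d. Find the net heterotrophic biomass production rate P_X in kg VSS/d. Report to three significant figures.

The observed yield is Y_obs = Y/(1 + k_d·θ_c) = 0.321 / (1 + 0.114 × 5.45) = 0.321 / 1.621 = 0.1980 g VSS per g bCOD removed.
Q·(S₀ − S) = 2660 × (1020 − 26.2) × 10⁻³ = 2644 kg/d removed.
P_X = Y_obs · Q(S₀ − S) = 0.1980 × 2644 = 523.4 kg VSS/d.

P_X ≈ 523 kg VSS/d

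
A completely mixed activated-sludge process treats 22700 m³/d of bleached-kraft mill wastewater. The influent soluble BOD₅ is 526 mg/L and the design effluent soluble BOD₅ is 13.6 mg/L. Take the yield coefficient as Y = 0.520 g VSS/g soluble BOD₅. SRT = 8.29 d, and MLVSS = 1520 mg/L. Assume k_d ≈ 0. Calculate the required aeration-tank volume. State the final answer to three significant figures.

With k_d = 0 the design equation reduces to V = Y Q (S₀−S) θ_c / X = 0.520 × 22700 × (526 − 13.6) × 8.29 / 1520 = 32987 m³.

V ≈ 33000 m³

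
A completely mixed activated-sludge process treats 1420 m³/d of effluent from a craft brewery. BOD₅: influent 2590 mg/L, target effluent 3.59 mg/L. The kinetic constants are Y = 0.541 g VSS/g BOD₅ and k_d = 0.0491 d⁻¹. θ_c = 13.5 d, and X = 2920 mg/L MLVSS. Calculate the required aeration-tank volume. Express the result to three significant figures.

V ≈ 5520 m³

Rearranging the biomass balance for a CMAS with decay, V = Y·Q·ΔS·θ_c / [X·(1+k_d θ_c)] = 0.541 × 1420 × (2590 − 3.59) × 13.5 / [2920 × (1 + 0.0491 × 13.5)] = 2.68×10^7 / 4856 = 5524 m³.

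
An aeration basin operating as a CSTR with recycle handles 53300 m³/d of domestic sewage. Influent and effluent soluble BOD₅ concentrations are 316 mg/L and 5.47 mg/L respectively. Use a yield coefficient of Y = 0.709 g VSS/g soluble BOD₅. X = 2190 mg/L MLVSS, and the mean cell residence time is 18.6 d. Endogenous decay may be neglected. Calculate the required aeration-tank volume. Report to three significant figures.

Biomass mass balance (decay neglected): V·X = Y·Q·(S₀ − S)·θ_c, so V = 0.709 × 53300 × (316 − 5.47) × 18.6 / 2190 = 99666 m³.

V ≈ 99700 m³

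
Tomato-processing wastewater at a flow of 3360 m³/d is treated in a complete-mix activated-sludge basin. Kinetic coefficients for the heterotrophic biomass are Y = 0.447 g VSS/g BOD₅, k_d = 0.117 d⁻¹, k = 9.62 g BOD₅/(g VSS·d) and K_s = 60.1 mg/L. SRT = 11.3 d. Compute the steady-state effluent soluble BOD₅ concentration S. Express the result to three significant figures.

S ≈ 3.02 mg/L

From the Monod/SRT balance for a CMAS, S = K_s·(1+k_d θ_c)/[θ_c·(Y k − k_d) − 1] = 60.1 × (1 + 0.117 × 11.3) / [11.3 × (0.447 × 9.62 − 0.117) − 1] = 139.6 / 46.27 = 3.016 mg/L.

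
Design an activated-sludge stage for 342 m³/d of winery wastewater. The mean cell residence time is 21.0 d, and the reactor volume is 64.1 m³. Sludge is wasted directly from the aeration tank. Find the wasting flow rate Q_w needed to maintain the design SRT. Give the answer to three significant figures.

With mixed-liquor wasting, θ_c = V/Q_w, so Q_w = V/θ_c = 64.10/21.0 = 3.052 m³/d.

Q_w ≈ 3.05 m³/d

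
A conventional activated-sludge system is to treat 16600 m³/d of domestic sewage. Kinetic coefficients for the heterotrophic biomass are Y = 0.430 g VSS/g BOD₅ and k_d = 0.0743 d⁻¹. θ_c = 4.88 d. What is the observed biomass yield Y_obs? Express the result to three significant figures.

Y_obs = Y / (1 + k_d θ_c) = 0.430 / (1 + 0.0743 × 4.88) = 0.430 / 1.363 = 0.3156.

Y_obs ≈ 0.316 g VSS/g BOD₅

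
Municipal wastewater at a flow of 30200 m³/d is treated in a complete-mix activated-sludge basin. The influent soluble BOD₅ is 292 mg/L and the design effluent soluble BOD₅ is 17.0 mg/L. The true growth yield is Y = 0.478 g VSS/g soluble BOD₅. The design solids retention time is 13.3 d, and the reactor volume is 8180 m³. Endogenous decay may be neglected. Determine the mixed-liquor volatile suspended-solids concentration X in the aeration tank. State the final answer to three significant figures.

X = Y·Q·ΔS·θ_c / V = 0.478 × 30200 × (292 − 17.0) × 13.3 / 8180 = 6455 mg/L.

X ≈ 6450 mg/L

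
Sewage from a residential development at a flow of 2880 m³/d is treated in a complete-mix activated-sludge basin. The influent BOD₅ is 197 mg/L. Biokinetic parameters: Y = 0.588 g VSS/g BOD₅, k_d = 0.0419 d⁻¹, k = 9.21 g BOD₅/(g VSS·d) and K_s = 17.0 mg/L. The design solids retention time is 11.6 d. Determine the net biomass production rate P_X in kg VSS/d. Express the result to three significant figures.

P_X ≈ 224 kg VSS/d

From the Monod/SRT balance for a CMAS, S = K_s·(1+k_d θ_c)/[θ_c·(Y k − k_d) − 1] = 17.0 × (1 + 0.0419 × 11.6) / [11.6 × (0.588 × 9.21 − 0.0419) − 1] = 25.26 / 61.33 = 0.4119 mg/L.
The observed yield is Y_obs = Y/(1 + k_d·θ_c) = 0.588 / (1 + 0.0419 × 11.6) = 0.588 / 1.486 = 0.3957 g VSS per g BOD₅ removed.
Substrate removed = Q·(S₀ − S) = 2880 m³/d × (197 − 0.412) g/m³ = 5.66×10^5 g/d = 566.2 kg/d.
P_X = Y_obs · Q(S₀ − S) = 0.3957 × 566.2 = 224.0 kg VSS/d.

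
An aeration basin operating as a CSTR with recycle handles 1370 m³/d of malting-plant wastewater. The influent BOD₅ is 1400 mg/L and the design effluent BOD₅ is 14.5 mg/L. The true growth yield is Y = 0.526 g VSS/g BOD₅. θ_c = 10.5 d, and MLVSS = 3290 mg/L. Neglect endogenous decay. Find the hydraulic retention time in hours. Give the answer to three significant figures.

V·X = Y·Q·ΔS·θ_c gives V = 0.526 × 1370 × (1400 − 14.5) × 10.5 / 3290 = 3186 m³.
Hydraulic retention time τ = V/Q = 3186 / 1370 = 2.326 d = 55.82 h.

τ ≈ 55.8 h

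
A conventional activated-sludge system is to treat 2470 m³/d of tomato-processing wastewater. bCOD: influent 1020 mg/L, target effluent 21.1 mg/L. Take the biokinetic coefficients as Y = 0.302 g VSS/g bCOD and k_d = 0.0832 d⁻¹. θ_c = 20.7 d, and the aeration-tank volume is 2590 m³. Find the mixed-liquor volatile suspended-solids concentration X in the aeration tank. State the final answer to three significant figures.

Solving the biomass balance for X: X = Y Q (S₀−S) θ_c / [V (1+k_d θ_c)] = 0.302 × 2470 × (1020 − 21.1) × 20.7 / [2590 × (1 + 0.0832 × 20.7)] = 2188 mg/L.

X ≈ 2190 mg/L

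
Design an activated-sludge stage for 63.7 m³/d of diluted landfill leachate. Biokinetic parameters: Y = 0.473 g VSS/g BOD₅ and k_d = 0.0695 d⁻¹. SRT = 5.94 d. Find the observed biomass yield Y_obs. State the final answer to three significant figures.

Observed yield with endogenous decay: Y_obs = Y / (1 + k_d·θ_c) = 0.473 / (1 + 0.0695 × 5.94) = 0.473 / 1.413 = 0.3348 g VSS/g BOD₅.

Y_obs ≈ 0.335 g VSS/g BOD₅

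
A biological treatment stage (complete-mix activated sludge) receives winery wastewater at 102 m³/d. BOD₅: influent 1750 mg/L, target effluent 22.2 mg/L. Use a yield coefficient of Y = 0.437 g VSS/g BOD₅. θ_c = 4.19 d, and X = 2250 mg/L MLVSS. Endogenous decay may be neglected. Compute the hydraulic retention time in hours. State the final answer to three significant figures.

With k_d = 0 the design equation reduces to V = Y Q (S₀−S) θ_c / X = 0.437 × 102 × (1750 − 22.2) × 4.19 / 2250 = 143.4 m³.
τ = V/Q = 143.4/102 = 1.406 d, or 33.75 h.

τ ≈ 33.7 h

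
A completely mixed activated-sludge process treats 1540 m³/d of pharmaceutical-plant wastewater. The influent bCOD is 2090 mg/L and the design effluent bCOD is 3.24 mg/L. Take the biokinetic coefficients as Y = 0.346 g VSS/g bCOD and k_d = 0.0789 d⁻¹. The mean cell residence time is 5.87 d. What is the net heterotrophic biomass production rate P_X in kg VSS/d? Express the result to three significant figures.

P_X ≈ 760 kg VSS/d

The observed yield is Y_obs = Y/(1 + k_d·θ_c) = 0.346 / (1 + 0.0789 × 5.87) = 0.346 / 1.463 = 0.2365 g VSS per g bCOD removed.
Substrate removed = Q·(S₀ − S) = 1540 m³/d × (2090 − 3.24) g/m³ = 3.21×10^6 g/d = 3214 kg/d.
P_X = Y_obs · Q(S₀ − S) = 0.2365 × 3214 = 759.9 kg VSS/d.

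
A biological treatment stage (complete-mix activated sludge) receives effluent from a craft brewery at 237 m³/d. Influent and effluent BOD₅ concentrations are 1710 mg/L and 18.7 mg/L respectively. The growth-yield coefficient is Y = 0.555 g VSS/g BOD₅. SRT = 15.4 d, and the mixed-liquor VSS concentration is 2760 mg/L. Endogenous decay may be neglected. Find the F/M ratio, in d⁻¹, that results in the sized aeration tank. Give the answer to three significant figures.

V·X = Y·Q·ΔS·θ_c gives V = 0.555 × 237 × (1710 − 18.7) × 15.4 / 2760 = 1241 m³.
F/M = applied load / biomass = Q·S₀/(V·X) = 237 × 1710 / (1241 × 2760) = 0.1183 d⁻¹.

F/M ≈ 0.118 d⁻¹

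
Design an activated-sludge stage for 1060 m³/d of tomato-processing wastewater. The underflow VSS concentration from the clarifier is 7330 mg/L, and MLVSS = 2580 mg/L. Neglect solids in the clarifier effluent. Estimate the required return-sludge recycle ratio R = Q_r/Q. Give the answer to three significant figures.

Mass balance around the secondary clarifier (neglecting effluent solids): R = X / (X_r − X) = 2580 / (7330 − 2580) = 0.5432.

R ≈ 0.543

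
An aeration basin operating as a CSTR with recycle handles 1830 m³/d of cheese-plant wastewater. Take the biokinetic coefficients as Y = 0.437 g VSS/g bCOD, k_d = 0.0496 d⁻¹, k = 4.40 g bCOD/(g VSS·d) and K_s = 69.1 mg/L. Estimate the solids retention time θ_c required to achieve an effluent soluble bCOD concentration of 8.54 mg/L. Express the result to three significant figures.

Specific growth rate at S = 8.54 mg/L: μ = YkS/(K_s+S) = 0.437·4.40·8.54/(69.1+8.54) = 0.2115 d⁻¹.
Then 1/θ_c = μ − k_d = 0.2115 − 0.0496 = 0.1619 d⁻¹, giving θ_c = 6.177 d.

θ_c ≈ 6.18 d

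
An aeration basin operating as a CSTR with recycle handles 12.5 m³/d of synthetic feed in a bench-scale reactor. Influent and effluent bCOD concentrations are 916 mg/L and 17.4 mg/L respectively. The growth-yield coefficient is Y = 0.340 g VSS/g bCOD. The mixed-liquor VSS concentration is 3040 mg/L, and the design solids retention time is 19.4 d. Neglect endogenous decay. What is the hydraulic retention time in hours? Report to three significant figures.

τ ≈ 46.8 h

With k_d = 0 the design equation reduces to V = Y Q (S₀−S) θ_c / X = 0.340 × 12.5 × (916 − 17.4) × 19.4 / 3040 = 24.37 m³.
τ = V/Q = 24.37/12.5 = 1.950 d, or 46.79 h.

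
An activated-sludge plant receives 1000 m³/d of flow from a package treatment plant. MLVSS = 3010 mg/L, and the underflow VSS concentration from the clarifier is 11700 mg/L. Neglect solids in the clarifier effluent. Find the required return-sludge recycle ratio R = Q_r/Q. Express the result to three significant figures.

R ≈ 0.346

Mass balance around the secondary clarifier (neglecting effluent solids): R = X / (X_r − X) = 3010 / (11700 − 3010) = 0.3464.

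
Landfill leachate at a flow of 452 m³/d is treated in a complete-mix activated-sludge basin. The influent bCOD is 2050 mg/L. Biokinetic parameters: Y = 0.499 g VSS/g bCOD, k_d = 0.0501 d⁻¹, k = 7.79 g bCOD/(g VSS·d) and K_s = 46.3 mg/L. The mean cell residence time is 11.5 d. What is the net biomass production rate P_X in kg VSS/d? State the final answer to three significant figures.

Effluent substrate depends only on kinetics and SRT: S = K_s(1 + k_d θ_c) / [θ_c(Yk − k_d) − 1] = 46.3 × (1 + 0.0501 × 11.5) / [11.5 × (0.499 × 7.79 − 0.0501) − 1] = 72.98 / 43.13 = 1.692 mg/L.
Y_obs = Y / (1 + k_d θ_c) = 0.499 / (1 + 0.0501 × 11.5) = 0.499 / 1.576 = 0.3166.
ΔS = 2050 − 1.69 = 2048 mg/L, so the substrate removal rate is 452 × 2048/1000 = 925.8 kg bCOD/d.
P_X = Y_obs · Q(S₀ − S) = 0.3166 × 925.8 = 293.1 kg VSS/d.

P_X ≈ 293 kg VSS/d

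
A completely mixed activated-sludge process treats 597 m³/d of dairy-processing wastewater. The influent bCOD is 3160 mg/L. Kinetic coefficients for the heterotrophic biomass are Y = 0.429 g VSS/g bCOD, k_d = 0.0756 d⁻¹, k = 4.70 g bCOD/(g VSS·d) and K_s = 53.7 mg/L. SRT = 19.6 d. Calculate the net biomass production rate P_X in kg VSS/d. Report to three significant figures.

P_X ≈ 326 kg VSS/d

Effluent substrate depends only on kinetics and SRT: S = K_s(1 + k_d θ_c) / [θ_c(Yk − k_d) − 1] = 53.7 × (1 + 0.0756 × 19.6) / [19.6 × (0.429 × 4.70 − 0.0756) − 1] = 133.3 / 37.04 = 3.598 mg/L.
The observed yield is Y_obs = Y/(1 + k_d·θ_c) = 0.429 / (1 + 0.0756 × 19.6) = 0.429 / 2.482 = 0.1729 g VSS per g bCOD removed.
ΔS = 3160 − 3.60 = 3156 mg/L, so the substrate removal rate is 597 × 3156/1000 = 1884 kg bCOD/d.
Net biomass production P_X = Y_obs × Q·(S₀ − S) = 0.1729 × 1884 = 325.7 kg VSS/d.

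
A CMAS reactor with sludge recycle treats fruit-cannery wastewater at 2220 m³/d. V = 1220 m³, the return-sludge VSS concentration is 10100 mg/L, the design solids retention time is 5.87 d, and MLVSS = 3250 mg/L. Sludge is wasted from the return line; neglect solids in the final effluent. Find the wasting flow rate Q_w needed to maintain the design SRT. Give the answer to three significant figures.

Q_w = (V·X)/(θ_c X_r) = 1220 × 3250 / (5.87 × 10100) = 66.88 m³/d.

Q_w ≈ 66.9 m³/d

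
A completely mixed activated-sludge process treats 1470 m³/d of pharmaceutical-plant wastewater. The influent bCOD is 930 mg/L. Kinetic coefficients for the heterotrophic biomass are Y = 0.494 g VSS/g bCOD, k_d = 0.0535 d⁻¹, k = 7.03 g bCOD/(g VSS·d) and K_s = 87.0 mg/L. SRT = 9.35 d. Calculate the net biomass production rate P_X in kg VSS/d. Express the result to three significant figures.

For a completely mixed reactor with recycle the Lawrence–McCarty relation gives S = K_s·(1 + k_d·θ_c) / [θ_c·(Y·k − k_d) − 1] = 87.0 × (1 + 0.0535 × 9.35) / [9.35 × (0.494 × 7.03 − 0.0535) − 1] = 130.5 / 30.97 = 4.214 mg/L.
Observed yield with endogenous decay: Y_obs = Y / (1 + k_d·θ_c) = 0.494 / (1 + 0.0535 × 9.35) = 0.494 / 1.500 = 0.3293 g VSS/g bCOD.
Substrate removed = Q·(S₀ − S) = 1470 m³/d × (930 − 4.21) g/m³ = 1.36×10^6 g/d = 1361 kg/d.
P_X = Y_obs · Q(S₀ − S) = 0.3293 × 1361 = 448.1 kg VSS/d.

P_X ≈ 448 kg VSS/d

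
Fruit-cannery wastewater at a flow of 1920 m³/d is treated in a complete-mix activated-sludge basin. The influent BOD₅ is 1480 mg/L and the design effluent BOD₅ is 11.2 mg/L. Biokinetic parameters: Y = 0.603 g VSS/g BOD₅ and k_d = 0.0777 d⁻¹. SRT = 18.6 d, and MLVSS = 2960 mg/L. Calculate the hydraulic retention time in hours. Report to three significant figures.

Steady-state biomass mass balance: V·X·(1 + k_d·θ_c) = Y·Q·(S₀ − S)·θ_c, so V = 0.603 × 1920 × (1480 − 11.2) × 18.6 / [2960 × (1 + 0.0777 × 18.6)] = 3.16×10^7 / 7238 = 4370 m³.
HRT = V/Q = 4370 m³ / 1920 m³·d⁻¹ = 2.276 d × 24 = 54.63 h.

τ ≈ 54.6 h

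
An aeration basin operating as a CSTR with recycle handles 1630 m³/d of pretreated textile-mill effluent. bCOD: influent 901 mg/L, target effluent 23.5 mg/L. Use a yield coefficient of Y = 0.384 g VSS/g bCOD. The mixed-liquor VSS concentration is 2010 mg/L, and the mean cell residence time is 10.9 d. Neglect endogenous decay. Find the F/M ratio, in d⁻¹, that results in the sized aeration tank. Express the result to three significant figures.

F/M ≈ 0.245 d⁻¹

V·X = Y·Q·ΔS·θ_c gives V = 0.384 × 1630 × (901 − 23.5) × 10.9 / 2010 = 2978 m³.
F/M = Q·S₀ / (V·X) = 1630 × 901 / (2978 × 2010) = 0.2453 g bCOD·(g VSS·d)⁻¹.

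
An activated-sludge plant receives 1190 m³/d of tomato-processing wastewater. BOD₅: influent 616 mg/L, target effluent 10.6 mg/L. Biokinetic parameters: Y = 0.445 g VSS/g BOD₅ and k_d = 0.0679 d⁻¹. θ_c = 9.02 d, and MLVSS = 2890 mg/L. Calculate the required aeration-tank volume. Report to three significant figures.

V ≈ 621 m³

Rearranging the biomass balance for a CMAS with decay, V = Y·Q·ΔS·θ_c / [X·(1+k_d θ_c)] = 0.445 × 1190 × (616 − 10.6) × 9.02 / [2890 × (1 + 0.0679 × 9.02)] = 2.89×10^6 / 4660 = 620.5 m³.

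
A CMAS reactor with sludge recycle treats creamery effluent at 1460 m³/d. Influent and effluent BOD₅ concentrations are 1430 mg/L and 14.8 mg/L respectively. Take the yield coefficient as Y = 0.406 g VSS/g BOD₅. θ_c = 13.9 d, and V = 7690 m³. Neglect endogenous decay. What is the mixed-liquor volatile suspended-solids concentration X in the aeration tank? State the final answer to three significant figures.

X = Y·Q·ΔS·θ_c / V = 0.406 × 1460 × (1430 − 14.8) × 13.9 / 7690 = 1516 mg/L.

X ≈ 1520 mg/L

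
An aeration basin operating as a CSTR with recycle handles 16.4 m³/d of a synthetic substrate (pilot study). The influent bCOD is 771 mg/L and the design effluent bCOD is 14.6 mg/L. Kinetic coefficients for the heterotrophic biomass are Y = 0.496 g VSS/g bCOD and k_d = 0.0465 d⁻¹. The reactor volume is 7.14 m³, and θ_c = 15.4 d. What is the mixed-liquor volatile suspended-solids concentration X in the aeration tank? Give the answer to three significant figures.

X ≈ 7730 mg/L

X = Y·Q·ΔS·θ_c / [V·(1 + k_d θ_c)] = 0.496 × 16.4 × (771 − 14.6) × 15.4 / [7.14 × (1 + 0.0465 × 15.4)] = 7733 mg/L.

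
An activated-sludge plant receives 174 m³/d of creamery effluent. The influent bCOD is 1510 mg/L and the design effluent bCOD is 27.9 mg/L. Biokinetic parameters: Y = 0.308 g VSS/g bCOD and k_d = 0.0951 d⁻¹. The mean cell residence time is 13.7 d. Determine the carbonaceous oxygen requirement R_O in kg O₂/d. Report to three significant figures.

Correct the yield for decay: Y_obs = Y/(1 + k_d θ_c) = 0.308 / (1 + 0.0951 × 13.7) = 0.308 / 2.303 = 0.1337.
ΔS = 1510 − 27.9 = 1482 mg/L, so the substrate removal rate is 174 × 1482/1000 = 257.9 kg bCOD/d.
Net sludge production P_X = 0.1337 × 257.9 = 34.49 kg VSS/d.
R_O = Q·(S₀ − S) − 1.42·P_X = 257.9 − 1.42 × 34.49 = 208.9 kg O₂/d.

R_O ≈ 209 kg O₂/d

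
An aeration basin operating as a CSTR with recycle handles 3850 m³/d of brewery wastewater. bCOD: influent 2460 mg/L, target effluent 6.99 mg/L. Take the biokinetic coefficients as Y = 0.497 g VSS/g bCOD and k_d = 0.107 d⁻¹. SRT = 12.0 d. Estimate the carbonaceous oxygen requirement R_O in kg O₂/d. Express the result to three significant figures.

Observed yield with endogenous decay: Y_obs = Y / (1 + k_d·θ_c) = 0.497 / (1 + 0.107 × 12.0) = 0.497 / 2.284 = 0.2176 g VSS/g bCOD.
Substrate removed = Q·(S₀ − S) = 3850 m³/d × (2460 − 6.99) g/m³ = 9.44×10^6 g/d = 9444 kg/d.
P_X = Y_obs·Q·(S₀ − S) = 0.2176 × 9444 = 2055 kg VSS/d.
R_O = Q·ΔS − 1.42 P_X = 9444 − 2918 = 6526 kg O₂/d.

R_O ≈ 6530 kg O₂/d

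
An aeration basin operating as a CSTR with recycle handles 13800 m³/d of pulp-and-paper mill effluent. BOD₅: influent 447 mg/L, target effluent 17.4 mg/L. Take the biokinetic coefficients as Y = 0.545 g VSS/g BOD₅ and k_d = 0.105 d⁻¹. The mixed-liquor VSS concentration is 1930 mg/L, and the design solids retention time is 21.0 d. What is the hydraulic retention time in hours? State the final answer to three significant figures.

From the SRT design equation V = Y Q (S₀−S) θ_c / [X (1 + k_d θ_c)] = 0.545 × 13800 × (447 − 17.4) × 21.0 / [1930 × (1 + 0.105 × 21.0)] = 6.79×10^7 / 6186 = 10969 m³.
HRT = V/Q = 10969 m³ / 13800 m³·d⁻¹ = 0.7949 d × 24 = 19.08 h.

τ ≈ 19.1 h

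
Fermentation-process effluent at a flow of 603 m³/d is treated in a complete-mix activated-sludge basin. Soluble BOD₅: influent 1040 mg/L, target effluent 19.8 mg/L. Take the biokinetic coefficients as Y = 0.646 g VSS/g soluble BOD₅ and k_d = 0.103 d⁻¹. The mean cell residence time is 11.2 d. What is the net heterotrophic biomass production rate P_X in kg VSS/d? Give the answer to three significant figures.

The observed yield is Y_obs = Y/(1 + k_d·θ_c) = 0.646 / (1 + 0.103 × 11.2) = 0.646 / 2.154 = 0.3000 g VSS per g soluble BOD₅ removed.
Mass of soluble BOD₅ removed per day: Q(S₀ − S) = 603 × 1020 g/m³ = 615.2 kg/d.
So the net sludge growth is P_X = 0.3000 × 615.2 = 184.5 kg VSS/d.

P_X ≈ 185 kg VSS/d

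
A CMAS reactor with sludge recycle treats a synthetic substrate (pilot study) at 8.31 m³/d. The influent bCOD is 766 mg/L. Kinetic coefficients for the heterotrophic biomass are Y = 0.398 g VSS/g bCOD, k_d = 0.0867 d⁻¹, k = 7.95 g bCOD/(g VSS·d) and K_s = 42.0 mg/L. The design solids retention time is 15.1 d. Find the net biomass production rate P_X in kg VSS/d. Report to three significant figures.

P_X ≈ 1.09 kg VSS/d

From the Monod/SRT balance for a CMAS, S = K_s·(1+k_d θ_c)/[θ_c·(Y k − k_d) − 1] = 42.0 × (1 + 0.0867 × 15.1) / [15.1 × (0.398 × 7.95 − 0.0867) − 1] = 96.99 / 45.47 = 2.133 mg/L.
Observed yield with endogenous decay: Y_obs = Y / (1 + k_d·θ_c) = 0.398 / (1 + 0.0867 × 15.1) = 0.398 / 2.309 = 0.1724 g VSS/g bCOD.
Q·(S₀ − S) = 8.31 × (766 − 2.13) × 10⁻³ = 6.348 kg/d removed.
So the net sludge growth is P_X = 0.1724 × 6.348 = 1.094 kg VSS/d.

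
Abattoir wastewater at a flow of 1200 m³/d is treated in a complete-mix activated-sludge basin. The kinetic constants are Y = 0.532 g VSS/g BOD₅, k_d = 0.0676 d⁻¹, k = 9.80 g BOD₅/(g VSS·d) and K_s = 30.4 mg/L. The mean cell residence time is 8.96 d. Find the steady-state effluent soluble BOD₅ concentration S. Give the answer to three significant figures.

For a completely mixed reactor with recycle the Lawrence–McCarty relation gives S = K_s·(1 + k_d·θ_c) / [θ_c·(Y·k − k_d) − 1] = 30.4 × (1 + 0.0676 × 8.96) / [8.96 × (0.532 × 9.80 − 0.0676) − 1] = 48.81 / 45.11 = 1.082 mg/L.

S ≈ 1.08 mg/L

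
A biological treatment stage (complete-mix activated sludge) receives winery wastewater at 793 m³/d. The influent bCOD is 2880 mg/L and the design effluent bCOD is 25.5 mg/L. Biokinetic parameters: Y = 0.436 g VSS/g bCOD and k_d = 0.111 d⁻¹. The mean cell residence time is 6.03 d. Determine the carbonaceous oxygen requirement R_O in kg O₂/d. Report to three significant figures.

Y_obs = Y / (1 + k_d θ_c) = 0.436 / (1 + 0.111 × 6.03) = 0.436 / 1.669 = 0.2612.
Q·(S₀ − S) = 793 × (2880 − 25.5) × 10⁻³ = 2264 kg/d removed.
Biomass synthesised: P_X = Y_obs × 2264 = 591.2 kg VSS/d.
R_O = Q·(S₀ − S) − 1.42·P_X = 2264 − 1.42 × 591.2 = 1424 kg O₂/d.

R_O ≈ 1420 kg O₂/d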